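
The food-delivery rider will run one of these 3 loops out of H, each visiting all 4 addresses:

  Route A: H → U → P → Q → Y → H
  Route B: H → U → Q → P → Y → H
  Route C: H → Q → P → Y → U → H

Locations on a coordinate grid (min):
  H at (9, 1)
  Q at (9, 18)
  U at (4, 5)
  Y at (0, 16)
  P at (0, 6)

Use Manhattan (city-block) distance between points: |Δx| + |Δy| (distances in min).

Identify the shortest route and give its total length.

70 min — Route A is the shortest.

Route A: 9 + 5 + 21 + 11 + 24 = 70
Route B: 9 + 18 + 21 + 10 + 24 = 82
Route C: 17 + 21 + 10 + 15 + 9 = 72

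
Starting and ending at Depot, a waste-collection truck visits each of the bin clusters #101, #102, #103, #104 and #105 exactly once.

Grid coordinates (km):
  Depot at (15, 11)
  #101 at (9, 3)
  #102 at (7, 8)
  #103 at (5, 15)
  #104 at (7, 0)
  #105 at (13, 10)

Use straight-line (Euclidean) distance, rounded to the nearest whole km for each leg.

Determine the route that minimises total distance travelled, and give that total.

40 km — the shortest possible round trip.

With 5 stops there are 5!/2 = 60 distinct round trips (a route and its reverse cost the same).
Depot - #101 - #102 - #103 - #104 - #105 - Depot: 10+5+7+15+12+2 = 51
Depot - #101 - #102 - #103 - #105 - #104 - Depot: 10+5+7+9+12+14 = 57
Depot - #101 - #102 - #104 - #103 - #105 - Depot: 10+5+8+15+9+2 = 49
Depot - #101 - #102 - #104 - #105 - #103 - Depot: 10+5+8+12+9+11 = 55
Depot - #101 - #102 - #105 - #103 - #104 - Depot: 10+5+6+9+15+14 = 59
Depot - #101 - #102 - #105 - #104 - #103 - Depot: 10+5+6+12+15+11 = 59
Depot - #101 - #103 - #102 - #104 - #105 - Depot: 10+13+7+8+12+2 = 52
Depot - #101 - #103 - #102 - #105 - #104 - Depot: 10+13+7+6+12+14 = 62
Depot - #101 - #103 - #104 - #102 - #105 - Depot: 10+13+15+8+6+2 = 54
Depot - #101 - #103 - #104 - #105 - #102 - Depot: 10+13+15+12+6+9 = 65
Depot - #101 - #103 - #105 - #102 - #104 - Depot: 10+13+9+6+8+14 = 60
Depot - #101 - #103 - #105 - #104 - #102 - Depot: 10+13+9+12+8+9 = 61
Depot - #101 - #104 - #102 - #103 - #105 - Depot: 10+4+8+7+9+2 = 40
Depot - #101 - #104 - #102 - #105 - #103 - Depot: 10+4+8+6+9+11 = 48
… (46 more)
The minimum is 40.
One optimal route: Depot → #101 → #104 → #102 → #103 → #105 → Depot (or its reverse).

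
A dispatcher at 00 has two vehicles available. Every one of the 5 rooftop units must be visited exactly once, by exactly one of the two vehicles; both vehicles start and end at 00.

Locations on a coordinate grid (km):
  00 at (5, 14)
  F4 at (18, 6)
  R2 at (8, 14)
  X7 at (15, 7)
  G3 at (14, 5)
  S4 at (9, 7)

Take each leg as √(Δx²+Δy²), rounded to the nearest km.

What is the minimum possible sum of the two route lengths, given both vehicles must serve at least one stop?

38 km — the smallest possible combined total.

There are 2^4 − 1 = 15 ways to divide the 5 stops into two non-empty groups. For each, the best each vehicle can do is its own shortest tour through its group:
  {F4} + {R2, X7, G3, S4}: 30 + 28 = 58
  {R2} + {F4, X7, G3, S4}: 6 + 32 = 38
  {F4, R2} + {X7, G3, S4}: 31 + 27 = 58
  {X7} + {F4, R2, G3, S4}: 24 + 33 = 57
  {F4, X7} + {R2, G3, S4}: 30 + 27 = 57
  {R2, X7} + {F4, G3, S4}: 25 + 32 = 57
  … (15 splits in total)
Best: vehicle 1 00 → R2 → 00 = 6; vehicle 2 00 → X7 → F4 → G3 → S4 → 00 = 32; combined 38.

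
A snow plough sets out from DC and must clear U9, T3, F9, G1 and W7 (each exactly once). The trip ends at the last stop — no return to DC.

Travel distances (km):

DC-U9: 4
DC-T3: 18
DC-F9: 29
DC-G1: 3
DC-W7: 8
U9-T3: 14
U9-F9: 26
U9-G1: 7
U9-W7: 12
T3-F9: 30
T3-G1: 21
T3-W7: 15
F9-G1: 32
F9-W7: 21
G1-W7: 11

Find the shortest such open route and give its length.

There are 5! = 120 possible orderings.
DC→U9→T3→F9→G1→W7: 4+14+30+32+11 = 91
DC→U9→T3→F9→W7→G1: 4+14+30+21+11 = 80
DC→U9→T3→G1→F9→W7: 4+14+21+32+21 = 92
DC→U9→T3→G1→W7→F9: 4+14+21+11+21 = 71
DC→U9→T3→W7→F9→G1: 4+14+15+21+32 = 86
DC→U9→T3→W7→G1→F9: 4+14+15+11+32 = 76
DC→U9→F9→T3→G1→W7: 4+26+30+21+11 = 92
DC→U9→F9→T3→W7→G1: 4+26+30+15+11 = 86
DC→U9→F9→G1→T3→W7: 4+26+32+21+15 = 98
DC→U9→F9→G1→W7→T3: 4+26+32+11+15 = 88
DC→U9→F9→W7→T3→G1: 4+26+21+15+21 = 87
DC→U9→F9→W7→G1→T3: 4+26+21+11+21 = 83
DC→U9→G1→T3→F9→W7: 4+7+21+30+21 = 83
DC→U9→G1→T3→W7→F9: 4+7+21+15+21 = 68
… (106 more)
DC→G1→U9→T3→W7→F9: 3+7+14+15+21 = 60  ← best
The minimum is 60.
One shortest path: DC → G1 → U9 → T3 → W7 → F9.

Minimum one-way distance = 60 km.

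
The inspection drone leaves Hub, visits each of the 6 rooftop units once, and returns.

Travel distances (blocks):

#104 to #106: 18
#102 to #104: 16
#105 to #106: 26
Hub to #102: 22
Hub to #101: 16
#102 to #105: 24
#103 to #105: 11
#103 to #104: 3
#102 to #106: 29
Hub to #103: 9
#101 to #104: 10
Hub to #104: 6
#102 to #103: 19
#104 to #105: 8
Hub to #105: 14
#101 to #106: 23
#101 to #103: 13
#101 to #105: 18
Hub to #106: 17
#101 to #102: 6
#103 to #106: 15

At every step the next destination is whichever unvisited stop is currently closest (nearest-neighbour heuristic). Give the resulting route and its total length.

90 blocks along Hub → #104 → #103 → #105 → #101 → #102 → #106 → Hub.

From Hub: distances to unvisited — #104=6, #103=9, #105=14, #101=16, #106=17, #102=22. Nearest is #104 (6).
From #104: distances to unvisited — #103=3, #105=8, #101=10, #102=16, #106=18. Nearest is #103 (3).
From #103: distances to unvisited — #105=11, #101=13, #106=15, #102=19. Nearest is #105 (11).
From #105: distances to unvisited — #101=18, #102=24, #106=26. Nearest is #101 (18).
From #101: distances to unvisited — #102=6, #106=23. Nearest is #102 (6).
From #102: distances to unvisited — #106=29. Nearest is #106 (29).
Return #106→Hub: 17.
Total = 6 + 3 + 11 + 18 + 6 + 29 + 17 = 90.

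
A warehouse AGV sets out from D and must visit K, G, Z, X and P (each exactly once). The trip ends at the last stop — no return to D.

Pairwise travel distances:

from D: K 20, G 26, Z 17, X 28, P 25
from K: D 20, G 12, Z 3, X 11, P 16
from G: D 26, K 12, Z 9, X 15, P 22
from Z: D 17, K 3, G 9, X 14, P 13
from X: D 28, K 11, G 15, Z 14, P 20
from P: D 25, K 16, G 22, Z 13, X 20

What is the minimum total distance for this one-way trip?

Shortest open route: 67.

There are 5! = 120 possible orderings.
D→K→G→Z→X→P: 20+12+9+14+20 = 75
D→K→G→Z→P→X: 20+12+9+13+20 = 74
D→K→G→X→Z→P: 20+12+15+14+13 = 74
D→K→G→X→P→Z: 20+12+15+20+13 = 80
D→K→G→P→Z→X: 20+12+22+13+14 = 81
D→K→G→P→X→Z: 20+12+22+20+14 = 88
D→K→Z→G→X→P: 20+3+9+15+20 = 67
D→K→Z→G→P→X: 20+3+9+22+20 = 74
D→K→Z→X→G→P: 20+3+14+15+22 = 74
D→K→Z→X→P→G: 20+3+14+20+22 = 79
D→K→Z→P→G→X: 20+3+13+22+15 = 73
D→K→Z→P→X→G: 20+3+13+20+15 = 71
D→K→X→G→Z→P: 20+11+15+9+13 = 68
D→K→X→G→P→Z: 20+11+15+22+13 = 81
… (106 more)
The minimum is 67.
One shortest path: D → K → Z → G → X → P.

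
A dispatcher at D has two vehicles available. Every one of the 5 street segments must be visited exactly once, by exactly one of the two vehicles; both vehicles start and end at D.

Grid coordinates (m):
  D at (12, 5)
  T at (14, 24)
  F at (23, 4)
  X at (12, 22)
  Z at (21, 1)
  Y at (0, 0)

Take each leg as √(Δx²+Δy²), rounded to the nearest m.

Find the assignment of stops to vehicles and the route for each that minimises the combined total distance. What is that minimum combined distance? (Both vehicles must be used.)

Minimum combined distance: 82 m.

There are 2^4 − 1 = 15 ways to divide the 5 stops into two non-empty groups. For each, the best each vehicle can do is its own shortest tour through its group:
  {T} + {F, X, Z, Y}: 38 + 73 = 111
  {F} + {T, X, Z, Y}: 22 + 75 = 97
  {T, F} + {X, Z, Y}: 52 + 71 = 123
  {X} + {T, F, Z, Y}: 34 + 77 = 111
  {T, X} + {F, Z, Y}: 39 + 49 = 88
  {F, X} + {T, Z, Y}: 49 + 75 = 124
  … (15 splits in total)
  {T, F, X, Z} + {Y}: 56 + 26 = 82  ← best
Best: vehicle 1 D → X → T → F → Z → D = 56; vehicle 2 D → Y → D = 26; combined 82.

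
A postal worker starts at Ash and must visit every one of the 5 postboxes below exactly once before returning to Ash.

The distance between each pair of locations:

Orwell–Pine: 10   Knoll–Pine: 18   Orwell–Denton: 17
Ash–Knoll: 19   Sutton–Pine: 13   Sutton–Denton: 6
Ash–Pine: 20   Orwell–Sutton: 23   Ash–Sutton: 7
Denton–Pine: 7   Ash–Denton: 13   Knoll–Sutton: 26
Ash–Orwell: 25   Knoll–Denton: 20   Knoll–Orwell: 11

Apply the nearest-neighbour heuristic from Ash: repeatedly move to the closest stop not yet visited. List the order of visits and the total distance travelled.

Ash → [Sutton:7 / Denton:13 / Knoll:19 / Pine:20 / Orwell:25] → Sutton (7)
Sutton → [Denton:6 / Pine:13 / Orwell:23 / Knoll:26] → Denton (6)
Denton → [Pine:7 / Orwell:17 / Knoll:20] → Pine (7)
Pine → [Orwell:10 / Knoll:18] → Orwell (10)
Orwell → [Knoll:11] → Knoll (11)
Return Knoll→Ash: 19.
Total = 7 + 6 + 7 + 10 + 11 + 19 = 60.

Total distance 60 via the nearest-neighbour route Ash → Sutton → Denton → Pine → Orwell → Knoll → Ash.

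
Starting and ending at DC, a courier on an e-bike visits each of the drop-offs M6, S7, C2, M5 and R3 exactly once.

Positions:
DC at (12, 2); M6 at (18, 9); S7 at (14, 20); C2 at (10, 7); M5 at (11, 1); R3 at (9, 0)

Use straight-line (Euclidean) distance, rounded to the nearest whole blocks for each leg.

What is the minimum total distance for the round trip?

There are 60 distinct closed tours to check (reversals are equivalent).
DC-M6-S7-C2-M5-R3-DC: 9+12+14+6+2+4 = 47
DC-M6-S7-C2-R3-M5-DC: 9+12+14+7+2+1 = 45
DC-M6-S7-M5-C2-R3-DC: 9+12+19+6+7+4 = 57
DC-M6-S7-M5-R3-C2-DC: 9+12+19+2+7+5 = 54
DC-M6-S7-R3-C2-M5-DC: 9+12+21+7+6+1 = 56
DC-M6-S7-R3-M5-C2-DC: 9+12+21+2+6+5 = 55
DC-M6-C2-S7-M5-R3-DC: 9+8+14+19+2+4 = 56
DC-M6-C2-S7-R3-M5-DC: 9+8+14+21+2+1 = 55
DC-M6-C2-M5-S7-R3-DC: 9+8+6+19+21+4 = 67
DC-M6-C2-M5-R3-S7-DC: 9+8+6+2+21+18 = 64
DC-M6-C2-R3-S7-M5-DC: 9+8+7+21+19+1 = 65
DC-M6-C2-R3-M5-S7-DC: 9+8+7+2+19+18 = 63
DC-M6-M5-S7-C2-R3-DC: 9+11+19+14+7+4 = 64
DC-M6-M5-S7-R3-C2-DC: 9+11+19+21+7+5 = 72
… (46 more)
The minimum is 45.
One optimal route: DC → M6 → S7 → C2 → R3 → M5 → DC (or its reverse).

Minimum total distance: 45 blocks.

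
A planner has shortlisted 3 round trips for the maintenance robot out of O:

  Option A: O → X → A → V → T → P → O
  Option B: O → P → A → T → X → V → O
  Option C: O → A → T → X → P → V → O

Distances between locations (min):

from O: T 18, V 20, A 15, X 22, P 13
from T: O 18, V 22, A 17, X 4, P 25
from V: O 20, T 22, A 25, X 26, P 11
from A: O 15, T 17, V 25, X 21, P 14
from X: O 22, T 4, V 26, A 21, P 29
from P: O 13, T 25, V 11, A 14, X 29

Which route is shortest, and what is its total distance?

Option A: 22 + 21 + 25 + 22 + 25 + 13 = 128
Option B: 13 + 14 + 17 + 4 + 26 + 20 = 94
Option C: 15 + 17 + 4 + 29 + 11 + 20 = 96

Shortest is Option B, total 94 min.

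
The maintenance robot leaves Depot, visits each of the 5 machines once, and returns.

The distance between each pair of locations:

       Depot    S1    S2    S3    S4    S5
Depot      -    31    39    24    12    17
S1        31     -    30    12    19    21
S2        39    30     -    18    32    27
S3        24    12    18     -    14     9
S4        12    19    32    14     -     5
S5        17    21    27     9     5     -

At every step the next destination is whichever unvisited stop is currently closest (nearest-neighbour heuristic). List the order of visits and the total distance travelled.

From Depot: distances to unvisited — S4=12, S5=17, S3=24, S1=31, S2=39. Nearest is S4 (12).
From S4: distances to unvisited — S5=5, S3=14, S1=19, S2=32. Nearest is S5 (5).
From S5: distances to unvisited — S3=9, S1=21, S2=27. Nearest is S3 (9).
From S3: distances to unvisited — S1=12, S2=18. Nearest is S1 (12).
From S1: distances to unvisited — S2=30. Nearest is S2 (30).
Return S2→Depot: 39.
Total = 12 + 5 + 9 + 12 + 30 + 39 = 107.

Nearest-neighbour total = 107; route Depot → S4 → S5 → S3 → S1 → S2 → Depot.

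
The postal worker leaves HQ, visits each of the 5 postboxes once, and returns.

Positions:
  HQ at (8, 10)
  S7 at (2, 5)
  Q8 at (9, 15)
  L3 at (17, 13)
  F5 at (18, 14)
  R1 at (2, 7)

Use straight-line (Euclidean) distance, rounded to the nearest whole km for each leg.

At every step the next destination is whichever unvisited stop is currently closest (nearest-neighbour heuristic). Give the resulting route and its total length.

Nearest-neighbour total = 41 km; route HQ → Q8 → L3 → F5 → R1 → S7 → HQ.

From HQ: distances to unvisited — Q8=5, R1=7, S7=8, L3=9, F5=11. Nearest is Q8 (5).
From Q8: distances to unvisited — L3=8, F5=9, R1=11, S7=12. Nearest is L3 (8).
From L3: distances to unvisited — F5=1, R1=16, S7=17. Nearest is F5 (1).
From F5: distances to unvisited — R1=17, S7=18. Nearest is R1 (17).
From R1: distances to unvisited — S7=2. Nearest is S7 (2).
Return S7→HQ: 8.
Total = 5 + 8 + 1 + 17 + 2 + 8 = 41.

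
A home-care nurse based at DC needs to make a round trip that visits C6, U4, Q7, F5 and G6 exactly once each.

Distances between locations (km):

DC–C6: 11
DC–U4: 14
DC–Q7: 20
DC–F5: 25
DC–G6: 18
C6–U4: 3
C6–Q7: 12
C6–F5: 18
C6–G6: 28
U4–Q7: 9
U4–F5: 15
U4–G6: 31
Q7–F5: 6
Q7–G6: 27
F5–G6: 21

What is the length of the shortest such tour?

There are 60 distinct closed tours to check (reversals are equivalent).
DC→C6→U4→Q7→F5→G6→DC: 11+3+9+6+21+18 = 68
DC→C6→U4→Q7→G6→F5→DC: 11+3+9+27+21+25 = 96
DC→C6→U4→F5→Q7→G6→DC: 11+3+15+6+27+18 = 80
DC→C6→U4→F5→G6→Q7→DC: 11+3+15+21+27+20 = 97
DC→C6→U4→G6→Q7→F5→DC: 11+3+31+27+6+25 = 103
DC→C6→U4→G6→F5→Q7→DC: 11+3+31+21+6+20 = 92
DC→C6→Q7→U4→F5→G6→DC: 11+12+9+15+21+18 = 86
DC→C6→Q7→U4→G6→F5→DC: 11+12+9+31+21+25 = 109
DC→C6→Q7→F5→U4→G6→DC: 11+12+6+15+31+18 = 93
DC→C6→Q7→F5→G6→U4→DC: 11+12+6+21+31+14 = 95
DC→C6→Q7→G6→U4→F5→DC: 11+12+27+31+15+25 = 121
DC→C6→Q7→G6→F5→U4→DC: 11+12+27+21+15+14 = 100
DC→C6→F5→U4→Q7→G6→DC: 11+18+15+9+27+18 = 98
DC→C6→F5→U4→G6→Q7→DC: 11+18+15+31+27+20 = 122
… (46 more)
The minimum is 68.
One optimal route: DC → C6 → U4 → Q7 → F5 → G6 → DC (or its reverse).

68 km — the shortest possible round trip.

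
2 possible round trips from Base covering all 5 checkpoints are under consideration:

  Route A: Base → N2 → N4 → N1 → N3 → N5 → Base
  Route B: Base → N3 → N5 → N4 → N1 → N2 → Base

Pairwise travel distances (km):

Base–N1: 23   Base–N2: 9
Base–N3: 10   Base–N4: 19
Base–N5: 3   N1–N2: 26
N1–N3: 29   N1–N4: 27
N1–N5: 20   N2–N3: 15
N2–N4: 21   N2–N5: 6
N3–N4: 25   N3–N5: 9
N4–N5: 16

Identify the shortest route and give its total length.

Route A: 9 + 21 + 27 + 29 + 9 + 3 = 98
Route B: 10 + 9 + 16 + 27 + 26 + 9 = 97

Shortest is Route B, total 97 km.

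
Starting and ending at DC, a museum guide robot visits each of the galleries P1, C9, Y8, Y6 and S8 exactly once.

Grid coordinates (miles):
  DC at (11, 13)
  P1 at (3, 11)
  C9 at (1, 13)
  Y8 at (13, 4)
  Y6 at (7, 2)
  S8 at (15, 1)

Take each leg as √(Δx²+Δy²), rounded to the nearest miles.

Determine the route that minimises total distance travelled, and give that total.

44 miles — the shortest possible round trip.

DC-P1-C9-Y8-Y6-S8-DC: 8+3+15+6+8+13 = 53
DC-P1-C9-Y8-S8-Y6-DC: 8+3+15+4+8+12 = 50
DC-P1-C9-Y6-Y8-S8-DC: 8+3+13+6+4+13 = 47
DC-P1-C9-Y6-S8-Y8-DC: 8+3+13+8+4+9 = 45
DC-P1-C9-S8-Y8-Y6-DC: 8+3+18+4+6+12 = 51
DC-P1-C9-S8-Y6-Y8-DC: 8+3+18+8+6+9 = 52
DC-P1-Y8-C9-Y6-S8-DC: 8+12+15+13+8+13 = 69
DC-P1-Y8-C9-S8-Y6-DC: 8+12+15+18+8+12 = 73
DC-P1-Y8-Y6-C9-S8-DC: 8+12+6+13+18+13 = 70
DC-P1-Y8-Y6-S8-C9-DC: 8+12+6+8+18+10 = 62
DC-P1-Y8-S8-C9-Y6-DC: 8+12+4+18+13+12 = 67
DC-P1-Y8-S8-Y6-C9-DC: 8+12+4+8+13+10 = 55
DC-P1-Y6-C9-Y8-S8-DC: 8+10+13+15+4+13 = 63
DC-P1-Y6-C9-S8-Y8-DC: 8+10+13+18+4+9 = 62
… (46 more)
DC-C9-P1-Y6-S8-Y8-DC: 10+3+10+8+4+9 = 44  ← best
The minimum is 44.
One optimal route: DC → C9 → P1 → Y6 → S8 → Y8 → DC (or its reverse).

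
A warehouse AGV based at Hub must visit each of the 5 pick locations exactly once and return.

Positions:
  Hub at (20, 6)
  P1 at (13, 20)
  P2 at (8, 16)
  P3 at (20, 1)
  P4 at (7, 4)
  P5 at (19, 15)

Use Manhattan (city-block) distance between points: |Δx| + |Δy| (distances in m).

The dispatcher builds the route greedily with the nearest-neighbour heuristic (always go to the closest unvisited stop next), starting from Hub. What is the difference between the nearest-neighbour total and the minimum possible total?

Excess over optimum: 4 m.

From Hub: P3=5, P5=10, P4=15, P1=21, P2=22 → choose P3 (5).
From P3: P5=15, P4=16, P1=26, P2=27 → choose P5 (15).
From P5: P1=11, P2=12, P4=23 → choose P1 (11).
From P1: P2=9, P4=22 → choose P2 (9).
From P2: P4=13 → choose P4 (13).
NN route Hub → P3 → P5 → P1 → P2 → P4 → Hub costs 68.
Optimal: Hub → P3 → P4 → P2 → P1 → P5 → Hub costs 64 (by enumerating all 60 distinct tours).
Excess = 68 − 64 = 4.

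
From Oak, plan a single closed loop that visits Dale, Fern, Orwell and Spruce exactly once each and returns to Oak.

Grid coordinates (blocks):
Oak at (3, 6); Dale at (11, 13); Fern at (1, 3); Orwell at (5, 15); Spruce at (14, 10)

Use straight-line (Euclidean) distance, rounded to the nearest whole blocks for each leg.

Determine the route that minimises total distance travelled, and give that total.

38 blocks — the shortest possible round trip.

There are 12 distinct closed tours to check (reversals are equivalent).
Oak-Dale-Fern-Orwell-Spruce-Oak: 11+14+13+10+12 = 60
Oak-Dale-Fern-Spruce-Orwell-Oak: 11+14+15+10+9 = 59
Oak-Dale-Orwell-Fern-Spruce-Oak: 11+6+13+15+12 = 57
Oak-Dale-Orwell-Spruce-Fern-Oak: 11+6+10+15+4 = 46
Oak-Dale-Spruce-Fern-Orwell-Oak: 11+4+15+13+9 = 52
Oak-Dale-Spruce-Orwell-Fern-Oak: 11+4+10+13+4 = 42
Oak-Fern-Dale-Orwell-Spruce-Oak: 4+14+6+10+12 = 46
Oak-Fern-Dale-Spruce-Orwell-Oak: 4+14+4+10+9 = 41
Oak-Fern-Orwell-Dale-Spruce-Oak: 4+13+6+4+12 = 39
Oak-Fern-Spruce-Dale-Orwell-Oak: 4+15+4+6+9 = 38
Oak-Orwell-Dale-Fern-Spruce-Oak: 9+6+14+15+12 = 56
Oak-Orwell-Fern-Dale-Spruce-Oak: 9+13+14+4+12 = 52
The minimum is 38.
One optimal route: Oak → Fern → Spruce → Dale → Orwell → Oak (or its reverse).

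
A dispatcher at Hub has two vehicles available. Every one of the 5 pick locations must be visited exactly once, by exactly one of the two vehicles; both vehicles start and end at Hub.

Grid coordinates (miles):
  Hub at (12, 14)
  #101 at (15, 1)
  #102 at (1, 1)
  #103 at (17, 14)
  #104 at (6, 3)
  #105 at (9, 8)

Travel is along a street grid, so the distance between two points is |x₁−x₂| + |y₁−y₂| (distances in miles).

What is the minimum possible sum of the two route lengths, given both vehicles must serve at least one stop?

Minimum combined distance: 64 miles.

Check every non-empty split of the stops between the two vehicles; for each half take its own optimal tour:
  {#101} + {#102, #103, #104, #105}: 32 + 58 = 90
  {#102} + {#101, #103, #104, #105}: 48 + 48 = 96
  {#101, #102} + {#103, #104, #105}: 54 + 44 = 98
  {#103} + {#101, #102, #104, #105}: 10 + 54 = 64
  {#101, #103} + {#102, #104, #105}: 36 + 48 = 84
  {#102, #103} + {#101, #104, #105}: 58 + 44 = 102
  … (15 splits in total)
Best: vehicle 1 Hub → #103 → Hub = 10; vehicle 2 Hub → #101 → #102 → #104 → #105 → Hub = 54; combined 64.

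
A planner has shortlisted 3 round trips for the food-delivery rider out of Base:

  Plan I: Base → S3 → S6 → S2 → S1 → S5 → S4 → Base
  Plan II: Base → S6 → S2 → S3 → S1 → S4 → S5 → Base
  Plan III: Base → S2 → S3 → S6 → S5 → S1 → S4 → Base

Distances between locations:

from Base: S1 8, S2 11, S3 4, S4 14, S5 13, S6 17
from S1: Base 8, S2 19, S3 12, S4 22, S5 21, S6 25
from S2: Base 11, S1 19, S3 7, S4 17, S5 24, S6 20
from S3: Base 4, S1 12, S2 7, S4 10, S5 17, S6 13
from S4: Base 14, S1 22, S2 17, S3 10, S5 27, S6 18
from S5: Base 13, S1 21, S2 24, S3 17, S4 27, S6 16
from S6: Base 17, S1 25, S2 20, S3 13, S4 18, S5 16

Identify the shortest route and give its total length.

104 — Plan III is the shortest.

Plan I: 4 + 13 + 20 + 19 + 21 + 27 + 14 = 118
Plan II: 17 + 20 + 7 + 12 + 22 + 27 + 13 = 118
Plan III: 11 + 7 + 13 + 16 + 21 + 22 + 14 = 104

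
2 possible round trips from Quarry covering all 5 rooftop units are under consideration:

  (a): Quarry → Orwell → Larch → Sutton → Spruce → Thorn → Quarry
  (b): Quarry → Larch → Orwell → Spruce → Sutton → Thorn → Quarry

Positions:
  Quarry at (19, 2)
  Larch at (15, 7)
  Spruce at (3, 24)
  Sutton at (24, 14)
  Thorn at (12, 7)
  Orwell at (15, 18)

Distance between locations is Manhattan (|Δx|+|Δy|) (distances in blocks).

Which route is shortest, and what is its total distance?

(a): 20 + 11 + 16 + 31 + 26 + 12 = 116
(b): 9 + 11 + 18 + 31 + 19 + 12 = 100

100 blocks — (b) is the shortest.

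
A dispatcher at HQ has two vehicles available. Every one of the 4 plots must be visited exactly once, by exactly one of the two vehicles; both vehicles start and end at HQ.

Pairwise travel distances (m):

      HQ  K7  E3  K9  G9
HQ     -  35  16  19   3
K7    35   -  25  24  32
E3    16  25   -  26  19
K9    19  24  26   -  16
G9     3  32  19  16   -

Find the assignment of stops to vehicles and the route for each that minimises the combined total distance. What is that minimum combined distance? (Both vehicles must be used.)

Try each way of splitting the stops between the two vehicles (each non-empty) and, for each split, find the best tour for each vehicle:
  {K7} + {E3, K9, G9}: 70 + 61 = 131
  {E3} + {K7, K9, G9}: 32 + 78 = 110
  {K7, E3} + {K9, G9}: 76 + 38 = 114
  {K9} + {K7, E3, G9}: 38 + 76 = 114
  {K7, K9} + {E3, G9}: 78 + 38 = 116
  {E3, K9} + {K7, G9}: 61 + 70 = 131
  … (7 splits in total)
  {K7, E3, K9} + {G9}: 84 + 6 = 90  ← best
Best: vehicle 1 HQ → E3 → K7 → K9 → HQ = 84; vehicle 2 HQ → G9 → HQ = 6; combined 90.

90 m — the smallest possible combined total.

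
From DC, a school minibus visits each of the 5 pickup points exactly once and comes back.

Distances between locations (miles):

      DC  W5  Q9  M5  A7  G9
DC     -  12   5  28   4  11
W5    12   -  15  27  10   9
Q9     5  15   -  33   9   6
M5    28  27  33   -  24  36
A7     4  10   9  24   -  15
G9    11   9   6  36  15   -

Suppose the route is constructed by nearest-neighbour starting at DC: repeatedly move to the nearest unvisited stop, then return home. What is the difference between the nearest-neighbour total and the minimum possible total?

Excess over optimum: 8 miles.

DC: A7=4, Q9=5, G9=11, W5=12, M5=28 ⇒ A7
A7: Q9=9, W5=10, G9=15, M5=24 ⇒ Q9
Q9: G9=6, W5=15, M5=33 ⇒ G9
G9: W5=9, M5=36 ⇒ W5
W5: M5=27 ⇒ M5
NN route DC → A7 → Q9 → G9 → W5 → M5 → DC costs 83.
Optimal: DC → Q9 → G9 → W5 → M5 → A7 → DC costs 75 (by enumerating all 60 distinct tours).
Excess = 83 − 75 = 8.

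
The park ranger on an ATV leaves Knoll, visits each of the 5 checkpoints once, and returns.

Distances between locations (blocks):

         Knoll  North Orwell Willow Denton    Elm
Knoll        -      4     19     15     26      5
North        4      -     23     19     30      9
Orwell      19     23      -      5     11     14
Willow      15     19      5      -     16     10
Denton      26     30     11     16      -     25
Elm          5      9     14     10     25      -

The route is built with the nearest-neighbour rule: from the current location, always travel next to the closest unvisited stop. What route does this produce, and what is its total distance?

From Knoll: distances to unvisited — North=4, Elm=5, Willow=15, Orwell=19, Denton=26. Nearest is North (4).
From North: distances to unvisited — Elm=9, Willow=19, Orwell=23, Denton=30. Nearest is Elm (9).
From Elm: distances to unvisited — Willow=10, Orwell=14, Denton=25. Nearest is Willow (10).
From Willow: distances to unvisited — Orwell=5, Denton=16. Nearest is Orwell (5).
From Orwell: distances to unvisited — Denton=11. Nearest is Denton (11).
Return Denton→Knoll: 26.
Total = 4 + 9 + 10 + 5 + 11 + 26 = 65.

Total distance 65 blocks via the nearest-neighbour route Knoll → North → Elm → Willow → Orwell → Denton → Knoll.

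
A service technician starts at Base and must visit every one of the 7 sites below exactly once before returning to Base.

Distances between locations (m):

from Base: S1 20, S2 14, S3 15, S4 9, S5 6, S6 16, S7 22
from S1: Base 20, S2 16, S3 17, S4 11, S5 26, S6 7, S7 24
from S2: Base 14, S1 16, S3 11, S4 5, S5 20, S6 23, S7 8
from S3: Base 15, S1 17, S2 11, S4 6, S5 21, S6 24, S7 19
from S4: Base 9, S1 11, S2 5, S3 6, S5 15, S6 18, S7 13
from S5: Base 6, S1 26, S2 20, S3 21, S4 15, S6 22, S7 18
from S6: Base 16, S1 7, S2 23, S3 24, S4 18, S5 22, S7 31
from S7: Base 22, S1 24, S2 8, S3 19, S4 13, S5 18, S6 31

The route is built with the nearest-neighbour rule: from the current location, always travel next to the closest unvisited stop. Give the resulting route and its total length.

Nearest-neighbour total = 93 m; route Base → S5 → S4 → S2 → S7 → S3 → S1 → S6 → Base.

From Base: distances to unvisited — S5=6, S4=9, S2=14, S3=15, S6=16, S1=20, S7=22. Nearest is S5 (6).
From S5: distances to unvisited — S4=15, S7=18, S2=20, S3=21, S6=22, S1=26. Nearest is S4 (15).
From S4: distances to unvisited — S2=5, S3=6, S1=11, S7=13, S6=18. Nearest is S2 (5).
From S2: distances to unvisited — S7=8, S3=11, S1=16, S6=23. Nearest is S7 (8).
From S7: distances to unvisited — S3=19, S1=24, S6=31. Nearest is S3 (19).
From S3: distances to unvisited — S1=17, S6=24. Nearest is S1 (17).
From S1: distances to unvisited — S6=7. Nearest is S6 (7).
Return S6→Base: 16.
Total = 6 + 15 + 5 + 8 + 19 + 17 + 7 + 16 = 93.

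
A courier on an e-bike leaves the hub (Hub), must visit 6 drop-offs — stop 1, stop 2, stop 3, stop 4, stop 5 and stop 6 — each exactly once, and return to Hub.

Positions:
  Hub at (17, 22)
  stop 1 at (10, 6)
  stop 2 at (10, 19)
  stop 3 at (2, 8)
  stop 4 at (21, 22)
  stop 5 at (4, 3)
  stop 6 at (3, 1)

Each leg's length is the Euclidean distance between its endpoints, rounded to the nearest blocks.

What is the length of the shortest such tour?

Minimum total distance: 61 blocks.

Hub → stop 1 → stop 2 → stop 3 → stop 4 → stop 5 → stop 6 → Hub: 17+13+14+24+25+2+25 = 120
Hub → stop 1 → stop 2 → stop 3 → stop 4 → stop 6 → stop 5 → Hub: 17+13+14+24+28+2+23 = 121
Hub → stop 1 → stop 2 → stop 3 → stop 5 → stop 4 → stop 6 → Hub: 17+13+14+5+25+28+25 = 127
Hub → stop 1 → stop 2 → stop 3 → stop 5 → stop 6 → stop 4 → Hub: 17+13+14+5+2+28+4 = 83
Hub → stop 1 → stop 2 → stop 3 → stop 6 → stop 4 → stop 5 → Hub: 17+13+14+7+28+25+23 = 127
Hub → stop 1 → stop 2 → stop 3 → stop 6 → stop 5 → stop 4 → Hub: 17+13+14+7+2+25+4 = 82
Hub → stop 1 → stop 2 → stop 4 → stop 3 → stop 5 → stop 6 → Hub: 17+13+11+24+5+2+25 = 97
Hub → stop 1 → stop 2 → stop 4 → stop 3 → stop 6 → stop 5 → Hub: 17+13+11+24+7+2+23 = 97
… (352 more)
Hub → stop 2 → stop 3 → stop 5 → stop 6 → stop 1 → stop 4 → Hub: 8+14+5+2+9+19+4 = 61  ← best
The minimum is 61.
One optimal route: Hub → stop 2 → stop 3 → stop 5 → stop 6 → stop 1 → stop 4 → Hub (or its reverse).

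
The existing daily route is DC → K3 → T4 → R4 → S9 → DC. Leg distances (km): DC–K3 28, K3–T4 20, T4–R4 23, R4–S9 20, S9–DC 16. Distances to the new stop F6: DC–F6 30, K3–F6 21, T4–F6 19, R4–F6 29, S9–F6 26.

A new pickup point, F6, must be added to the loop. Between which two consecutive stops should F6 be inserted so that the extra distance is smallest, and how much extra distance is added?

Minimum extra distance: 20 km, inserting F6 between K3 and T4.

Insertion cost between consecutive stops i–j is d(i,F6) + d(F6,j) − d(i,j):
  between DC and K3: 30 + 21 − 28 = 23
  between K3 and T4: 21 + 19 − 20 = 20
  between T4 and R4: 19 + 29 − 23 = 25
  between R4 and S9: 29 + 26 − 20 = 35
  between S9 and DC: 26 + 30 − 16 = 40
Cheapest insertion is between K3 and T4, adding 20.
New total = 107 + 20 = 127.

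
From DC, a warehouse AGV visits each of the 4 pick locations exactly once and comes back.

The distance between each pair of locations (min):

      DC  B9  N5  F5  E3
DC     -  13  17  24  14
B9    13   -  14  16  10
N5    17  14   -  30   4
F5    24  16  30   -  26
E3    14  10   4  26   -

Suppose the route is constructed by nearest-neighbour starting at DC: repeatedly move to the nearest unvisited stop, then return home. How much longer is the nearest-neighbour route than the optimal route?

10 min longer than the optimal tour.

From DC: B9=13, E3=14, N5=17, F5=24 → choose B9 (13).
From B9: E3=10, N5=14, F5=16 → choose E3 (10).
From E3: N5=4, F5=26 → choose N5 (4).
From N5: F5=30 → choose F5 (30).
NN route DC → B9 → E3 → N5 → F5 → DC costs 81.
Optimal: DC → N5 → E3 → B9 → F5 → DC costs 71 (by enumerating all 12 distinct tours).
Excess = 81 − 71 = 10.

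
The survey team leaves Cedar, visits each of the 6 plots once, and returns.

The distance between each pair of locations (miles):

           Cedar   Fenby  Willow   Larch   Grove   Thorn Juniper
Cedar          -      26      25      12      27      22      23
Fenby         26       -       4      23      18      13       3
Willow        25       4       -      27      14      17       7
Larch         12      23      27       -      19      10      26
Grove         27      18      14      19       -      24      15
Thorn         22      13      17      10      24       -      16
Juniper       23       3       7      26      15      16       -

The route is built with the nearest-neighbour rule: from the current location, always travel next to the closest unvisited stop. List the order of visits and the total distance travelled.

86 miles along Cedar → Larch → Thorn → Fenby → Juniper → Willow → Grove → Cedar.

Cedar → [Larch:12 / Thorn:22 / Juniper:23 / Willow:25 / Fenby:26 / Grove:27] → Larch (12)
Larch → [Thorn:10 / Grove:19 / Fenby:23 / Juniper:26 / Willow:27] → Thorn (10)
Thorn → [Fenby:13 / Juniper:16 / Willow:17 / Grove:24] → Fenby (13)
Fenby → [Juniper:3 / Willow:4 / Grove:18] → Juniper (3)
Juniper → [Willow:7 / Grove:15] → Willow (7)
Willow → [Grove:14] → Grove (14)
Return Grove→Cedar: 27.
Total = 12 + 10 + 13 + 3 + 7 + 14 + 27 = 86.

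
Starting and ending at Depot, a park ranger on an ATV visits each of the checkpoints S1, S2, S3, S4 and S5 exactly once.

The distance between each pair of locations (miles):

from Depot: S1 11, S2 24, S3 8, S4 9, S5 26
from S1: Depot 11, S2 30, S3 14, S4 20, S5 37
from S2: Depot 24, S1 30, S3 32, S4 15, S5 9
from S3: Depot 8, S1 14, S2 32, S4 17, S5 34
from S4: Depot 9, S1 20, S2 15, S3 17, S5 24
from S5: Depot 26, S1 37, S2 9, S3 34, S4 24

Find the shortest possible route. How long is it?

Minimum total distance: 92 miles.

Depot→S1→S2→S3→S4→S5→Depot: 11+30+32+17+24+26 = 140
Depot→S1→S2→S3→S5→S4→Depot: 11+30+32+34+24+9 = 140
Depot→S1→S2→S4→S3→S5→Depot: 11+30+15+17+34+26 = 133
Depot→S1→S2→S4→S5→S3→Depot: 11+30+15+24+34+8 = 122
Depot→S1→S2→S5→S3→S4→Depot: 11+30+9+34+17+9 = 110
Depot→S1→S2→S5→S4→S3→Depot: 11+30+9+24+17+8 = 99
Depot→S1→S3→S2→S4→S5→Depot: 11+14+32+15+24+26 = 122
Depot→S1→S3→S2→S5→S4→Depot: 11+14+32+9+24+9 = 99
Depot→S1→S3→S4→S2→S5→Depot: 11+14+17+15+9+26 = 92
Depot→S1→S3→S4→S5→S2→Depot: 11+14+17+24+9+24 = 99
Depot→S1→S3→S5→S2→S4→Depot: 11+14+34+9+15+9 = 92
Depot→S1→S3→S5→S4→S2→Depot: 11+14+34+24+15+24 = 122
Depot→S1→S4→S2→S3→S5→Depot: 11+20+15+32+34+26 = 138
Depot→S1→S4→S2→S5→S3→Depot: 11+20+15+9+34+8 = 97
… (46 more)
The minimum is 92.
One optimal route: Depot → S1 → S3 → S4 → S2 → S5 → Depot (or its reverse).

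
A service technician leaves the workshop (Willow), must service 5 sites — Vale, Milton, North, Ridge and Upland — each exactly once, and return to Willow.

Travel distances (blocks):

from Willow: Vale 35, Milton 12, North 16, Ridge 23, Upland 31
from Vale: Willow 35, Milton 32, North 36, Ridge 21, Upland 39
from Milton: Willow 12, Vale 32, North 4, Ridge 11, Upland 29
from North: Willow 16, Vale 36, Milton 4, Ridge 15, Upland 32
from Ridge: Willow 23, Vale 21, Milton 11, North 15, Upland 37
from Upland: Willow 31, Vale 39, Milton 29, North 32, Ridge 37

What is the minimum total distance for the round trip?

Minimum total distance: 122 blocks.

With 5 stops there are 5!/2 = 60 distinct round trips (a route and its reverse cost the same).
Willow→Vale→Milton→North→Ridge→Upland→Willow: 35+32+4+15+37+31 = 154
Willow→Vale→Milton→North→Upland→Ridge→Willow: 35+32+4+32+37+23 = 163
Willow→Vale→Milton→Ridge→North→Upland→Willow: 35+32+11+15+32+31 = 156
Willow→Vale→Milton→Ridge→Upland→North→Willow: 35+32+11+37+32+16 = 163
Willow→Vale→Milton→Upland→North→Ridge→Willow: 35+32+29+32+15+23 = 166
Willow→Vale→Milton→Upland→Ridge→North→Willow: 35+32+29+37+15+16 = 164
Willow→Vale→North→Milton→Ridge→Upland→Willow: 35+36+4+11+37+31 = 154
Willow→Vale→North→Milton→Upland→Ridge→Willow: 35+36+4+29+37+23 = 164
Willow→Vale→North→Ridge→Milton→Upland→Willow: 35+36+15+11+29+31 = 157
Willow→Vale→North→Ridge→Upland→Milton→Willow: 35+36+15+37+29+12 = 164
Willow→Vale→North→Upland→Milton→Ridge→Willow: 35+36+32+29+11+23 = 166
Willow→Vale→North→Upland→Ridge→Milton→Willow: 35+36+32+37+11+12 = 163
Willow→Vale→Ridge→Milton→North→Upland→Willow: 35+21+11+4+32+31 = 134
Willow→Vale→Ridge→Milton→Upland→North→Willow: 35+21+11+29+32+16 = 144
… (46 more)
Willow→Milton→North→Ridge→Vale→Upland→Willow: 12+4+15+21+39+31 = 122  ← best
The minimum is 122.
One optimal route: Willow → Milton → North → Ridge → Vale → Upland → Willow (or its reverse).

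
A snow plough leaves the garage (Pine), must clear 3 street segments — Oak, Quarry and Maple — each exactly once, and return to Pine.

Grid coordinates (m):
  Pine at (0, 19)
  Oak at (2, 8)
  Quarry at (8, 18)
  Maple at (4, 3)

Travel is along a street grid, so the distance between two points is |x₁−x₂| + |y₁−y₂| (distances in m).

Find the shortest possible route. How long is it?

Shortest round trip = 48 m.

There are 3 distinct closed tours to check (reversals are equivalent).
Pine → Oak → Quarry → Maple → Pine: 13+16+19+20 = 68
Pine → Oak → Maple → Quarry → Pine: 13+7+19+9 = 48
Pine → Quarry → Oak → Maple → Pine: 9+16+7+20 = 52
The minimum is 48.
One optimal route: Pine → Oak → Maple → Quarry → Pine (or its reverse).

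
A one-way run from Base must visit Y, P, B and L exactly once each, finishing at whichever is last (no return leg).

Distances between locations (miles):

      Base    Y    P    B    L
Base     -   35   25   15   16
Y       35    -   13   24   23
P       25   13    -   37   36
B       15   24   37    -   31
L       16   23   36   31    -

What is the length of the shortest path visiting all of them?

There are 4! = 24 possible orderings.
Base - Y - P - B - L: 35+13+37+31 = 116
Base - Y - P - L - B: 35+13+36+31 = 115
Base - Y - B - P - L: 35+24+37+36 = 132
Base - Y - B - L - P: 35+24+31+36 = 126
Base - Y - L - P - B: 35+23+36+37 = 131
Base - Y - L - B - P: 35+23+31+37 = 126
Base - P - Y - B - L: 25+13+24+31 = 93
Base - P - Y - L - B: 25+13+23+31 = 92
Base - P - B - Y - L: 25+37+24+23 = 109
Base - P - B - L - Y: 25+37+31+23 = 116
Base - P - L - Y - B: 25+36+23+24 = 108
Base - P - L - B - Y: 25+36+31+24 = 116
Base - B - Y - P - L: 15+24+13+36 = 88
Base - B - Y - L - P: 15+24+23+36 = 98
… (10 more)
Base - B - L - Y - P: 15+31+23+13 = 82  ← best
The minimum is 82.
One shortest path: Base → B → L → Y → P.

82 miles — the minimum one-way total.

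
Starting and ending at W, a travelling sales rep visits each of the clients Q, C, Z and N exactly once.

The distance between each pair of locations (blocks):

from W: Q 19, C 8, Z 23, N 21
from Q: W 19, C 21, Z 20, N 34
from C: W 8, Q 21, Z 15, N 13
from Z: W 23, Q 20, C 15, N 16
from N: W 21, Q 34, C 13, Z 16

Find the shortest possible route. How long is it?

76 blocks — the shortest possible round trip.

There are 12 distinct closed tours to check (reversals are equivalent).
W-Q-C-Z-N-W: 19+21+15+16+21 = 92
W-Q-C-N-Z-W: 19+21+13+16+23 = 92
W-Q-Z-C-N-W: 19+20+15+13+21 = 88
W-Q-Z-N-C-W: 19+20+16+13+8 = 76
W-Q-N-C-Z-W: 19+34+13+15+23 = 104
W-Q-N-Z-C-W: 19+34+16+15+8 = 92
W-C-Q-Z-N-W: 8+21+20+16+21 = 86
W-C-Q-N-Z-W: 8+21+34+16+23 = 102
W-C-Z-Q-N-W: 8+15+20+34+21 = 98
W-C-N-Q-Z-W: 8+13+34+20+23 = 98
W-Z-Q-C-N-W: 23+20+21+13+21 = 98
W-Z-C-Q-N-W: 23+15+21+34+21 = 114
The minimum is 76.
One optimal route: W → Q → Z → N → C → W (or its reverse).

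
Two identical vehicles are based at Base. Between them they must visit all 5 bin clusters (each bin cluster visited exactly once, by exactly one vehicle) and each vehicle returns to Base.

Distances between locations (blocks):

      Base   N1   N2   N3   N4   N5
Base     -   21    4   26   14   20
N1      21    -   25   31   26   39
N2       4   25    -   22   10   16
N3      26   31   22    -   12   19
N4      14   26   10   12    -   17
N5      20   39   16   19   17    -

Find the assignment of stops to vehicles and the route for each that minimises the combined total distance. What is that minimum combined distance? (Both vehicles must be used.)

There are 2^4 − 1 = 15 ways to divide the 5 stops into two non-empty groups. For each, the best each vehicle can do is its own shortest tour through its group:
  {N1} + {N2, N3, N4, N5}: 42 + 65 = 107
  {N2} + {N1, N3, N4, N5}: 8 + 98 = 106
  {N1, N2} + {N3, N4, N5}: 50 + 65 = 115
  {N3} + {N1, N2, N4, N5}: 52 + 84 = 136
  {N1, N3} + {N2, N4, N5}: 78 + 51 = 129
  {N2, N3} + {N1, N4, N5}: 52 + 84 = 136
  … (15 splits in total)
Best: vehicle 1 Base → N2 → Base = 8; vehicle 2 Base → N1 → N4 → N3 → N5 → Base = 98; combined 106.

Minimum combined distance: 106 blocks.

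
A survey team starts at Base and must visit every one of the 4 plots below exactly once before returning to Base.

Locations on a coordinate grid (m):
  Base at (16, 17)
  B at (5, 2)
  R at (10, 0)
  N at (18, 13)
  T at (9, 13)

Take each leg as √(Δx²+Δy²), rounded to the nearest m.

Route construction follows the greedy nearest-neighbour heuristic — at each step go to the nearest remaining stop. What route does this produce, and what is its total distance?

At Base the remaining stops are N 4, T 8, R 18, B 19; go to N.
At N the remaining stops are T 9, R 15, B 17; go to T.
At T the remaining stops are B 12, R 13; go to B.
At B the remaining stops are R 5; go to R.
Return R→Base: 18.
Total = 4 + 9 + 12 + 5 + 18 = 48.

Nearest-neighbour total = 48 m; route Base → N → T → B → R → Base.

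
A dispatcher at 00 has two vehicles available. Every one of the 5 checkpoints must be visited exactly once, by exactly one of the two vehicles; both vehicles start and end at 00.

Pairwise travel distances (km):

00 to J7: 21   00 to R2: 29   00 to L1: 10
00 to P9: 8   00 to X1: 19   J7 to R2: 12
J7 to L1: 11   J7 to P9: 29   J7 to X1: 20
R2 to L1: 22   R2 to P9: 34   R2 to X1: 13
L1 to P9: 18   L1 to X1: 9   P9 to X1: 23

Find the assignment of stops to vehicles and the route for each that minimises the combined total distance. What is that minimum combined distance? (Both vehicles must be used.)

Minimum combined distance: 81 km.

Try each way of splitting the stops between the two vehicles (each non-empty) and, for each split, find the best tour for each vehicle:
  {J7} + {R2, L1, P9, X1}: 42 + 74 = 116
  {R2} + {J7, L1, P9, X1}: 58 + 72 = 130
  {J7, R2} + {L1, P9, X1}: 62 + 50 = 112
  {L1} + {J7, R2, P9, X1}: 20 + 77 = 97
  {J7, L1} + {R2, P9, X1}: 42 + 73 = 115
  {R2, L1} + {J7, P9, X1}: 61 + 72 = 133
  … (15 splits in total)
  {P9} + {J7, R2, L1, X1}: 16 + 65 = 81  ← best
Best: vehicle 1 00 → P9 → 00 = 16; vehicle 2 00 → J7 → R2 → X1 → L1 → 00 = 65; combined 81.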